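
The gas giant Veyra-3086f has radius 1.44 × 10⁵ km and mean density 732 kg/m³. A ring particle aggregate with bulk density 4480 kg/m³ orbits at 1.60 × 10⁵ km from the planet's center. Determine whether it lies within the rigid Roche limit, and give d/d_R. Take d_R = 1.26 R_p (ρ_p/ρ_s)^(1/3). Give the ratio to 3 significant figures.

outside; d/d_R ≈ 1.61

d_R = 1.26 × (1.44 × 10⁵ km) × (732/4480)^(1/3) = 99190 km
d/d_R = (1.60 × 10⁵) / (99190) = 1.61
Since d/d_R > 1, the body is outside the Roche limit.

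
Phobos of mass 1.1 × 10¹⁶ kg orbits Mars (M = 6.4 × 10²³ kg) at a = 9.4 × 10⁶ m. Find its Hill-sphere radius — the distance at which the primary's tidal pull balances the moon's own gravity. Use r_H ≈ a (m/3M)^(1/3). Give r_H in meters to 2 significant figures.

1.7 × 10⁴ m

r_H ≈ a (m/3M)^(1/3)
    = (9.4 × 10⁶) × (1.1 × 10¹⁶ / (3 × 6.4 × 10²³))^(1/3)
    = 1.7 × 10⁴ m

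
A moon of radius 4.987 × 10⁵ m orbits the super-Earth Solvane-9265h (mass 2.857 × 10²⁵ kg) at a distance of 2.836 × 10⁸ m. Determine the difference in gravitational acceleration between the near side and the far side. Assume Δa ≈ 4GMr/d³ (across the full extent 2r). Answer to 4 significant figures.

Δa = 4GMr/d³
   = 4 × (6.674 × 10⁻¹¹) × (2.857 × 10²⁵) × (4.987 × 10⁵) / (2.836 × 10⁸)³
   = 1.668 × 10⁻⁴ m/s²

1.668 × 10⁻⁴ m/s²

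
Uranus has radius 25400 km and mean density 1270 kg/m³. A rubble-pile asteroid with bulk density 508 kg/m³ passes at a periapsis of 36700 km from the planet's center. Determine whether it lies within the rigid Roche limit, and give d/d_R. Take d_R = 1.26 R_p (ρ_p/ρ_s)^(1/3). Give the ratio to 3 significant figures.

inside; d/d_R ≈ 0.845

d_R = 1.26 × (25400 km) × (1270/508)^(1/3) = 43440 km
d/d_R = (36700) / (43440) = 0.845
Since d/d_R < 1, the body is inside the Roche limit.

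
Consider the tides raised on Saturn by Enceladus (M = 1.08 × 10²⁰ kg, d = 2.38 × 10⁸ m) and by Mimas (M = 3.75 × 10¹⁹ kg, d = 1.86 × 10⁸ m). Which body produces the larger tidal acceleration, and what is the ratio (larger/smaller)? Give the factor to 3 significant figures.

Tidal stretch scales as M/d³; compute that for each body.
Enceladus: (1.08 × 10²⁰) / (2.38 × 10⁸)³ = 8.011 × 10⁻⁶
Mimas: (3.75 × 10¹⁹) / (1.86 × 10⁸)³ = 5.828 × 10⁻⁶
Ratio (larger/smaller) = 1.37

Enceladus, by a factor of ≈ 1.37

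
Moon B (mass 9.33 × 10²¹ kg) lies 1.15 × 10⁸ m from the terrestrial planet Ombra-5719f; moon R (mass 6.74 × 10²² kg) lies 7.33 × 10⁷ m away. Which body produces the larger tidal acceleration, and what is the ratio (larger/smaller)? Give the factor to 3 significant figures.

Tidal stretch scales as M/d³; compute that for each body.
Moon B: (9.33 × 10²¹) / (1.15 × 10⁸)³ = 6.135 × 10⁻³
Moon R: (6.74 × 10²²) / (7.33 × 10⁷)³ = 1.711 × 10⁻¹
Ratio (larger/smaller) = 27.9

Moon R, by a factor of ≈ 27.9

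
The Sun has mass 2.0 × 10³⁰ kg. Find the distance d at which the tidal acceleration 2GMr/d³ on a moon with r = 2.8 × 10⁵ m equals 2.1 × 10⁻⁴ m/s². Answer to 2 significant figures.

7.1 × 10⁹ m

2GMr/d³ = a_tidal  ⇒  d = (2GMr / a_tidal)^(1/3)
d = (2 × 6.674×10⁻¹¹ × (2.0 × 10³⁰) × (2.8 × 10⁵) / (2.1 × 10⁻⁴))^(1/3)
  = 7.1 × 10⁹ m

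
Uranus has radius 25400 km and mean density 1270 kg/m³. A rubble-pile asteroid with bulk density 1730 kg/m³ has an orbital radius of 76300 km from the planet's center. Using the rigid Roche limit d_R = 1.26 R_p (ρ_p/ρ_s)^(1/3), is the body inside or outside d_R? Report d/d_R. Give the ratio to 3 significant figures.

outside; d/d_R ≈ 2.64

d_R = 1.26 × (25400 km) × (1270/1730)^(1/3) = 28870 km
d/d_R = (76300) / (28870) = 2.64
Since d/d_R > 1, the body is outside the Roche limit.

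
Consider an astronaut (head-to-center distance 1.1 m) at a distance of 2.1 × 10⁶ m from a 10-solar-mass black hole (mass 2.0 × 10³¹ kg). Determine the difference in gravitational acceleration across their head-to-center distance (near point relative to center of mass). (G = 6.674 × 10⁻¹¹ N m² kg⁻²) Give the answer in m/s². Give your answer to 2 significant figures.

3.2 × 10² m/s²

The tidal stretch is the gradient of GM/d² times the body's extent r, hence the 1/d³ dependence.
Δa = 2GMr/d³
   = 2 × (6.674 × 10⁻¹¹) × (2.0 × 10³¹) × (1.1) / (2.1 × 10⁶)³
   = 3.2 × 10² m/s²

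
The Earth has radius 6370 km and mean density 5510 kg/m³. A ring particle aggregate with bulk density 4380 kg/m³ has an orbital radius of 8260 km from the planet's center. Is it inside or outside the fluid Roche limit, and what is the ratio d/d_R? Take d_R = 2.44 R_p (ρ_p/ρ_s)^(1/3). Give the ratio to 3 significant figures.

inside; d/d_R ≈ 0.492

d_R = 2.44 × (6370 km) × (5510/4380)^(1/3) = 16780 km
d/d_R = (8260) / (16780) = 0.492
Since d/d_R < 1, the body is inside the Roche limit.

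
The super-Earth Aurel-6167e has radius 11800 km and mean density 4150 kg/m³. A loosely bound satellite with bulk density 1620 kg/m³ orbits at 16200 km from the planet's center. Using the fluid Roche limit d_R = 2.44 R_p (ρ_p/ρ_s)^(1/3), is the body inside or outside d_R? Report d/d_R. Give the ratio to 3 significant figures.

d_R = 2.44 × (11800 km) × (4150/1620)^(1/3) = 39400 km
d/d_R = (16200) / (39400) = 0.411
Since d/d_R < 1, the body is inside the Roche limit.

inside; d/d_R ≈ 0.411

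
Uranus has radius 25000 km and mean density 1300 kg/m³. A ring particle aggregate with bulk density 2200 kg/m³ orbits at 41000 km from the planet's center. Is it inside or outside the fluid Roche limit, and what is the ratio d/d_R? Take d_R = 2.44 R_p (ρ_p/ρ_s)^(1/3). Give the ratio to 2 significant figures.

inside; d/d_R ≈ 0.80

d_R = 2.44 × (25000 km) × (1300/2200)^(1/3) = 51190 km
d/d_R = (41000) / (51190) = 0.80
Since d/d_R < 1, the body is inside the Roche limit.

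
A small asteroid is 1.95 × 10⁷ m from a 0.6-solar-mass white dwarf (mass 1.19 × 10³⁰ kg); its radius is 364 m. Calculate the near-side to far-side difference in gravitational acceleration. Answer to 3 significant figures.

1.56 × 10¹ m/s²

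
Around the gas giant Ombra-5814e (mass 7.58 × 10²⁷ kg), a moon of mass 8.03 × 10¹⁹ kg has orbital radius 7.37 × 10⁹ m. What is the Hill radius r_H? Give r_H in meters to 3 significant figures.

1.12 × 10⁷ m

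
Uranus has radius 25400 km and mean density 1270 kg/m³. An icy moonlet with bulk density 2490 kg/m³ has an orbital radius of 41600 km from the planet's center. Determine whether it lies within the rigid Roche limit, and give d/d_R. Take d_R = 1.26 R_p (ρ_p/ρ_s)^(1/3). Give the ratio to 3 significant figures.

outside; d/d_R ≈ 1.63

d_R = 1.26 × (25400 km) × (1270/2490)^(1/3) = 25570 km
d/d_R = (41600) / (25570) = 1.63
Since d/d_R > 1, the body is outside the Roche limit.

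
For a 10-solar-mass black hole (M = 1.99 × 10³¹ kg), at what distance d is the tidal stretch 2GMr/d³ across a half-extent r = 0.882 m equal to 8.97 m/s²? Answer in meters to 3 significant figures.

6.39 × 10⁶ m

2GMr/d³ = a_tidal  ⇒  d = (2GMr / a_tidal)^(1/3)
d = (2 × 6.674×10⁻¹¹ × (1.99 × 10³¹) × (0.882) / (8.97))^(1/3)
  = 6.39 × 10⁶ m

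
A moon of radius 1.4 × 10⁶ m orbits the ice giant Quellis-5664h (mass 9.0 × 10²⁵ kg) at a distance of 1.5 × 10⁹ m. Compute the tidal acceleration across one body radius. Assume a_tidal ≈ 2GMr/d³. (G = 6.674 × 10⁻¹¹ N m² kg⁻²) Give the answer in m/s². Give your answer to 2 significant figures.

Δa = 2GMr/d³
   = 2 × (6.674 × 10⁻¹¹) × (9.0 × 10²⁵) × (1.4 × 10⁶) / (1.5 × 10⁹)³
   = 5.0 × 10⁻⁶ m/s²

5.0 × 10⁻⁶ m/s²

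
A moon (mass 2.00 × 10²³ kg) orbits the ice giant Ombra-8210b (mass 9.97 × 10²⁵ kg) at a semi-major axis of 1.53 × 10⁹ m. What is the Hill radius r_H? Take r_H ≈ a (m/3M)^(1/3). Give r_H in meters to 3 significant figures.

1.34 × 10⁸ m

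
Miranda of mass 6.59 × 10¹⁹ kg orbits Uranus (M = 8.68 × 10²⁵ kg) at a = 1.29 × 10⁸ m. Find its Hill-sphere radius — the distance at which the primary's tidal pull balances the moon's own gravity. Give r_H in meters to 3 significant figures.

8.16 × 10⁵ m

r_H ≈ a (m/3M)^(1/3)
    = (1.29 × 10⁸) × (6.59 × 10¹⁹ / (3 × 8.68 × 10²⁵))^(1/3)
    = 8.16 × 10⁵ m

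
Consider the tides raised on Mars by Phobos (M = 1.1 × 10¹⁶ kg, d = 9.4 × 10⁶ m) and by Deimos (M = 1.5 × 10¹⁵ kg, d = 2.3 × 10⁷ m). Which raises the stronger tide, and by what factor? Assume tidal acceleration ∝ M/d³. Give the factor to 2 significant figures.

Tidal acceleration ∝ M/d³, so compare M/d³ for each.
Phobos: (1.1 × 10¹⁶) / (9.4 × 10⁶)³ = 1.324 × 10⁻⁵
Deimos: (1.5 × 10¹⁵) / (2.3 × 10⁷)³ = 1.233 × 10⁻⁷
Ratio (larger/smaller) = 110

Phobos, by a factor of ≈ 110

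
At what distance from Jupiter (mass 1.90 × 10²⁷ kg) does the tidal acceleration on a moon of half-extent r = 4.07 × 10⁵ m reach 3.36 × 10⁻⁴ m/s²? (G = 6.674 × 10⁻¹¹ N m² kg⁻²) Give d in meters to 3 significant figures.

6.75 × 10⁸ m

2GMr/d³ = a_tidal  ⇒  d = (2GMr / a_tidal)^(1/3)
d = (2 × 6.674×10⁻¹¹ × (1.90 × 10²⁷) × (4.07 × 10⁵) / (3.36 × 10⁻⁴))^(1/3)
  = 6.75 × 10⁸ m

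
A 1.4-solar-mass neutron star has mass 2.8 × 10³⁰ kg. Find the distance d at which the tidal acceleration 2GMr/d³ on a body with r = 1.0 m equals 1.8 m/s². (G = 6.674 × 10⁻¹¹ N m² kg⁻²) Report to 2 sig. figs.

2GMr/d³ = a_tidal  ⇒  d = (2GMr / a_tidal)^(1/3)
d = (2 × 6.674×10⁻¹¹ × (2.8 × 10³⁰) × (1.0) / (1.8))^(1/3)
  = 5.9 × 10⁶ m

5.9 × 10⁶ m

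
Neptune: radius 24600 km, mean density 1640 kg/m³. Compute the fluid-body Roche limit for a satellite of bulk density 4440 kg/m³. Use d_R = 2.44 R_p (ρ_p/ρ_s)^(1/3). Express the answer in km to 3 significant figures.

d_R = 2.44 × 24600 km × (1640/4440)^(1/3)
    = 43100 km

43100 km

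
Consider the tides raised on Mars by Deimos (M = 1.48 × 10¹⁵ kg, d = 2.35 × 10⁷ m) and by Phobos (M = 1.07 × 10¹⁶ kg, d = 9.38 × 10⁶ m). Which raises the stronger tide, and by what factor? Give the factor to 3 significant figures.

Phobos, by a factor of ≈ 114

Tidal stretch scales as M/d³; compute that for each body.
Deimos: (1.48 × 10¹⁵) / (2.35 × 10⁷)³ = 1.140 × 10⁻⁷
Phobos: (1.07 × 10¹⁶) / (9.38 × 10⁶)³ = 1.297 × 10⁻⁵
Ratio (larger/smaller) = 114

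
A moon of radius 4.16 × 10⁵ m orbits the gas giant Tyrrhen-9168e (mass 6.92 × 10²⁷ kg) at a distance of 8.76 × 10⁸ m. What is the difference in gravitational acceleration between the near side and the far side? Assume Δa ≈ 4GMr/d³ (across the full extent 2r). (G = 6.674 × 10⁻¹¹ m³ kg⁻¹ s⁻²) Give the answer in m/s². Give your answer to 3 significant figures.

1.14 × 10⁻³ m/s²

Δg = 4GMr/d³
   = 4 × (6.674 × 10⁻¹¹) × (6.92 × 10²⁷) × (4.16 × 10⁵) / (8.76 × 10⁸)³
   = 1.14 × 10⁻³ m/s²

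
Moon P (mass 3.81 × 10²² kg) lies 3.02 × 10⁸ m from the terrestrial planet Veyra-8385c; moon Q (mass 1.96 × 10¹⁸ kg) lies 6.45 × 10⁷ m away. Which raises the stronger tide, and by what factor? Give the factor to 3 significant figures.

Tidal acceleration ∝ M/d³, so compare M/d³ for each.
Moon P: (3.81 × 10²²) / (3.02 × 10⁸)³ = 1.383 × 10⁻³
Moon Q: (1.96 × 10¹⁸) / (6.45 × 10⁷)³ = 7.304 × 10⁻⁶
Ratio (larger/smaller) = 189

Moon P, by a factor of ≈ 189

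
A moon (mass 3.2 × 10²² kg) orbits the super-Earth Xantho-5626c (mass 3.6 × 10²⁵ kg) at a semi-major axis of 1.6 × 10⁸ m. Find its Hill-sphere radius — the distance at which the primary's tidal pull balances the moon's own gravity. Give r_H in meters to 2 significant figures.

1.1 × 10⁷ m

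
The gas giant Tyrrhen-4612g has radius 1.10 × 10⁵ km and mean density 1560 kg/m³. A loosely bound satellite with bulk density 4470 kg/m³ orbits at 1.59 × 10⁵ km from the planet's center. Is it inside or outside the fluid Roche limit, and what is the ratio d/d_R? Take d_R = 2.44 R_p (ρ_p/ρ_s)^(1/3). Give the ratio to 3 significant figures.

d_R = 2.44 × (1.10 × 10⁵ km) × (1560/4470)^(1/3) = 1.890 × 10⁵ km
d/d_R = (1.59 × 10⁵) / (1.890 × 10⁵) = 0.841
Since d/d_R < 1, the body is inside the Roche limit.

inside; d/d_R ≈ 0.841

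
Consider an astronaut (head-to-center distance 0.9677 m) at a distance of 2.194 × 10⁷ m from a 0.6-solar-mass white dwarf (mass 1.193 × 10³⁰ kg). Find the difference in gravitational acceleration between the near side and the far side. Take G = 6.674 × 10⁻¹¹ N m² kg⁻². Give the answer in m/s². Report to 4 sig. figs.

2.918 × 10⁻² m/s²

a_tidal = 4GMr/d³
        = 4 × (6.674 × 10⁻¹¹) × (1.193 × 10³⁰) × (0.9677) / (2.194 × 10⁷)³
        = 2.918 × 10⁻² m/s²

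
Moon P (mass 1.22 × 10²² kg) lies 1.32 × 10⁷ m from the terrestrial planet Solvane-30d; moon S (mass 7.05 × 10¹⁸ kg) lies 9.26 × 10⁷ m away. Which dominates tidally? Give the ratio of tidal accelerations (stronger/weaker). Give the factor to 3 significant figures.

Moon P, by a factor of ≈ 5.97 × 10⁵

The tide-raising term goes as M/d³ (the gradient of a 1/d² field).
Moon P: (1.22 × 10²²) / (1.32 × 10⁷)³ = 5.304
Moon S: (7.05 × 10¹⁸) / (9.26 × 10⁷)³ = 8.879 × 10⁻⁶
Ratio (larger/smaller) = 5.97 × 10⁵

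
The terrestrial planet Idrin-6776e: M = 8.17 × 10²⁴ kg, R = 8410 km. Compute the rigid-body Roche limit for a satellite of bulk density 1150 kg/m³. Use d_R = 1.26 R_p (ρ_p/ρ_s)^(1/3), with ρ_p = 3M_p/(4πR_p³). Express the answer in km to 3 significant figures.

15000 km

ρ_p = 3M_p/(4πR_p³) = 3 × (8.17 × 10²⁴) / (4π × (8.41 × 10⁶ m)³) = 3280 kg/m³
d_R = 1.26 × 8410 km × (3280/1150)^(1/3)
    = 15000 km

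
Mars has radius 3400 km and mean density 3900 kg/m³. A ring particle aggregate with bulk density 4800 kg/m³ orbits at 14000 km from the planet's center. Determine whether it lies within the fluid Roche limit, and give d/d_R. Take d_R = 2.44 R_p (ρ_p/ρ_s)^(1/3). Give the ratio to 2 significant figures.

d_R = 2.44 × (3400 km) × (3900/4800)^(1/3) = 7741 km
d/d_R = (14000) / (7741) = 1.8
Since d/d_R > 1, the body is outside the Roche limit.

outside; d/d_R ≈ 1.8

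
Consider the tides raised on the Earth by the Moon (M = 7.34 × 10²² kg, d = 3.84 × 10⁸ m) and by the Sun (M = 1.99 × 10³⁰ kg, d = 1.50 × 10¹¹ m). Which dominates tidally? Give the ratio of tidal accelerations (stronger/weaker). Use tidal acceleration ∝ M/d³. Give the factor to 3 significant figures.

The Moon, by a factor of ≈ 2.20

Tidal acceleration ∝ M/d³, so compare M/d³ for each.
The Moon: (7.34 × 10²²) / (3.84 × 10⁸)³ = 1.296 × 10⁻³
The Sun: (1.99 × 10³⁰) / (1.50 × 10¹¹)³ = 5.896 × 10⁻⁴
Ratio (larger/smaller) = 2.20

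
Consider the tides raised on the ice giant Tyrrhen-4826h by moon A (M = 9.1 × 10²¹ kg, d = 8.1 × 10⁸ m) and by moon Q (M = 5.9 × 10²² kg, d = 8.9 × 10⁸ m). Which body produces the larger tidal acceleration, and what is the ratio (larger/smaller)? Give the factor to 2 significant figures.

Compare M/d³ for the two perturbers:
Moon A: (9.1 × 10²¹) / (8.1 × 10⁸)³ = 1.712 × 10⁻⁵
Moon Q: (5.9 × 10²²) / (8.9 × 10⁸)³ = 8.369 × 10⁻⁵
Ratio (larger/smaller) = 4.9

Moon Q, by a factor of ≈ 4.9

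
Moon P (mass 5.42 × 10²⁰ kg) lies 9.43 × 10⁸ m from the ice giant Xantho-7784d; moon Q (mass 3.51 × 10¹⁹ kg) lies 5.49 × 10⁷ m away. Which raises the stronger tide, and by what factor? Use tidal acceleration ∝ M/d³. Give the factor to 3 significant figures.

Moon Q, by a factor of ≈ 328

Compare M/d³ for the two perturbers:
Moon P: (5.42 × 10²⁰) / (9.43 × 10⁸)³ = 6.463 × 10⁻⁷
Moon Q: (3.51 × 10¹⁹) / (5.49 × 10⁷)³ = 2.121 × 10⁻⁴
Ratio (larger/smaller) = 328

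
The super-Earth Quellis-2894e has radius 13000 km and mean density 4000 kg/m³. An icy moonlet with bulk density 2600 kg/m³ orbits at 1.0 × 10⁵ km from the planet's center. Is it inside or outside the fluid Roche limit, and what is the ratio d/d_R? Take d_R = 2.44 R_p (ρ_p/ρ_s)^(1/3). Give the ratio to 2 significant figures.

outside; d/d_R ≈ 2.7

d_R = 2.44 × (13000 km) × (4000/2600)^(1/3) = 36620 km
d/d_R = (1.0 × 10⁵) / (36620) = 2.7
Since d/d_R > 1, the body is outside the Roche limit.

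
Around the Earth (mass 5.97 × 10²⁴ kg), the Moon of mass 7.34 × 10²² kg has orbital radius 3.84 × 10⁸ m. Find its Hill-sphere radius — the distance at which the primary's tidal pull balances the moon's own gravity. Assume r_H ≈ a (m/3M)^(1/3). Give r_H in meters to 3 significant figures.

6.15 × 10⁷ m

r_H ≈ a (m/3M)^(1/3)
    = (3.84 × 10⁸) × (7.34 × 10²² / (3 × 5.97 × 10²⁴))^(1/3)
    = 6.15 × 10⁷ m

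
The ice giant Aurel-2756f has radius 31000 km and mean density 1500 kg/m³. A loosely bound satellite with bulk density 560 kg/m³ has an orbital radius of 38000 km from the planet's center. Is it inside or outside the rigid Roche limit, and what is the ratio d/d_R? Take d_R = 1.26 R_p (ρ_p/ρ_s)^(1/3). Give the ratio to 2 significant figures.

inside; d/d_R ≈ 0.70

d_R = 1.26 × (31000 km) × (1500/560)^(1/3) = 54250 km
d/d_R = (38000) / (54250) = 0.70
Since d/d_R < 1, the body is inside the Roche limit.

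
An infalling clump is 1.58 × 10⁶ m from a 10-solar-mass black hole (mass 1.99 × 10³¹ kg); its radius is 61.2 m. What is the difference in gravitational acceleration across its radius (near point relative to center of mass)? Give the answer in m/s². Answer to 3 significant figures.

Since r ≪ d, expand the inverse-square field across one radius to get the leading 2GMr/d³ term.
a_tidal = 2GMr/d³
        = 2 × (6.674 × 10⁻¹¹) × (1.99 × 10³¹) × (61.2) / (1.58 × 10⁶)³
        = 4.12 × 10⁴ m/s²

4.12 × 10⁴ m/s²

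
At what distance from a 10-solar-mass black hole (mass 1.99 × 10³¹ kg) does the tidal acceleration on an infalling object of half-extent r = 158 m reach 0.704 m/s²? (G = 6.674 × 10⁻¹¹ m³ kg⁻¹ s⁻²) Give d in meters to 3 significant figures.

8.42 × 10⁷ m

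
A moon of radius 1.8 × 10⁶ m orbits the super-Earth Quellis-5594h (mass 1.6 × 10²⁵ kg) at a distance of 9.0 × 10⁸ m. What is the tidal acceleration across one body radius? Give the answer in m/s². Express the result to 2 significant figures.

5.3 × 10⁻⁶ m/s²

Δg = 2GMr/d³
   = 2 × (6.674 × 10⁻¹¹) × (1.6 × 10²⁵) × (1.8 × 10⁶) / (9.0 × 10⁸)³
   = 5.3 × 10⁻⁶ m/s²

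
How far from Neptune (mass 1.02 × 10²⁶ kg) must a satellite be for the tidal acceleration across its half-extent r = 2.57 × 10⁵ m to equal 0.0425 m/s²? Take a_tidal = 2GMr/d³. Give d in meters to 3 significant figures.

4.35 × 10⁷ m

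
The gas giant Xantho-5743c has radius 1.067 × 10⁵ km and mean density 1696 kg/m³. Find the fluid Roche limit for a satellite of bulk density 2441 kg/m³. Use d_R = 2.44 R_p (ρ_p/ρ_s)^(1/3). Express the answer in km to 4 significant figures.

d_R = 2.44 × 1.067 × 10⁵ km × (1696/2441)^(1/3)
    = 2.306 × 10⁵ km

2.306 × 10⁵ km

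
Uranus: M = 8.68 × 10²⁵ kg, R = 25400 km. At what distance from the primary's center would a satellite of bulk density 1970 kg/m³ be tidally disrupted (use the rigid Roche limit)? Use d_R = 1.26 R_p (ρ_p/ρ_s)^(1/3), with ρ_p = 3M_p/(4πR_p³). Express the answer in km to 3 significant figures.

27600 km

ρ_p = 3M_p/(4πR_p³) = 3 × (8.68 × 10²⁵) / (4π × (2.54 × 10⁷ m)³) = 1260 kg/m³
d_R = 1.26 × 25400 km × (1260/1970)^(1/3)
    = 27600 km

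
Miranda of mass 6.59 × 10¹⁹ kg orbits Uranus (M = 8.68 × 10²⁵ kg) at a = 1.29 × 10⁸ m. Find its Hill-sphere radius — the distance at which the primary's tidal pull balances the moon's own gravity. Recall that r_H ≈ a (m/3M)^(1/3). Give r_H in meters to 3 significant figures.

8.16 × 10⁵ m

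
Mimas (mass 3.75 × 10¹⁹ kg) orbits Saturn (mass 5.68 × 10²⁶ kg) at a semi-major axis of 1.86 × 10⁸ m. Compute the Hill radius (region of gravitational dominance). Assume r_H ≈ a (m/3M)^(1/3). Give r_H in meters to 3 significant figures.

r_H ≈ a (m/3M)^(1/3)
    = (1.86 × 10⁸) × (3.75 × 10¹⁹ / (3 × 5.68 × 10²⁶))^(1/3)
    = 5.21 × 10⁵ m

5.21 × 10⁵ m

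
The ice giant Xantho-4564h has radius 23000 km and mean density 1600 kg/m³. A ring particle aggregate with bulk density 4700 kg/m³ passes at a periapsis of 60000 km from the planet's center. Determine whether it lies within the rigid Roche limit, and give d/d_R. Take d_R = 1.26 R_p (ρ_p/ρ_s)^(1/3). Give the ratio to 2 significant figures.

outside; d/d_R ≈ 3.0

d_R = 1.26 × (23000 km) × (1600/4700)^(1/3) = 20240 km
d/d_R = (60000) / (20240) = 3.0
Since d/d_R > 1, the body is outside the Roche limit.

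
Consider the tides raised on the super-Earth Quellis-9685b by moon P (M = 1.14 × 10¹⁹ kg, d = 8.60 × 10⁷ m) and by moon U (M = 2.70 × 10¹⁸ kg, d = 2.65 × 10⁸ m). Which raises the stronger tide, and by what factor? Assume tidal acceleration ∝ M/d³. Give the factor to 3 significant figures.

Tidal acceleration ∝ M/d³, so compare M/d³ for each.
Moon P: (1.14 × 10¹⁹) / (8.60 × 10⁷)³ = 1.792 × 10⁻⁵
Moon U: (2.70 × 10¹⁸) / (2.65 × 10⁸)³ = 1.451 × 10⁻⁷
Ratio (larger/smaller) = 124

Moon P, by a factor of ≈ 124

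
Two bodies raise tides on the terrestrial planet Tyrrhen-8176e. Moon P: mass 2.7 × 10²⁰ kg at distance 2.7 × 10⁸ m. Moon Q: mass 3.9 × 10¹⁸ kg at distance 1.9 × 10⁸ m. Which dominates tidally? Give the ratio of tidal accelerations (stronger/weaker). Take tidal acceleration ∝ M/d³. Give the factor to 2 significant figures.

Tidal stretch scales as M/d³; compute that for each body.
Moon P: (2.7 × 10²⁰) / (2.7 × 10⁸)³ = 1.372 × 10⁻⁵
Moon Q: (3.9 × 10¹⁸) / (1.9 × 10⁸)³ = 5.686 × 10⁻⁷
Ratio (larger/smaller) = 24

Moon P, by a factor of ≈ 24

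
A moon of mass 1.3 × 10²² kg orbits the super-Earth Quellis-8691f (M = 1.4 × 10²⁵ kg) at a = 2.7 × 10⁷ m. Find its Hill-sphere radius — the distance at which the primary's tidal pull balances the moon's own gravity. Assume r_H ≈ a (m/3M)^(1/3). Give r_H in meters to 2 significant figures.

r_H ≈ a (m/3M)^(1/3)
    = (2.7 × 10⁷) × (1.3 × 10²² / (3 × 1.4 × 10²⁵))^(1/3)
    = 1.8 × 10⁶ m

1.8 × 10⁶ m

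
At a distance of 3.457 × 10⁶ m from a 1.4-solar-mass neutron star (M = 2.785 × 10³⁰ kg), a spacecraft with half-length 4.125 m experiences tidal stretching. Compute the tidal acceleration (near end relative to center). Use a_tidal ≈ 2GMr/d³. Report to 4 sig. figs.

3.712 × 10¹ m/s²

a_tidal = 2GMr/d³
        = 2 × (6.674 × 10⁻¹¹) × (2.785 × 10³⁰) × (4.125) / (3.457 × 10⁶)³
        = 3.712 × 10¹ m/s²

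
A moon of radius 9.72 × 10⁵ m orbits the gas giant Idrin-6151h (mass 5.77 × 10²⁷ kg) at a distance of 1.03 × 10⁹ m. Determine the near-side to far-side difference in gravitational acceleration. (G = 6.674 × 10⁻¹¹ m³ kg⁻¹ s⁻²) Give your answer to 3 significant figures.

1.37 × 10⁻³ m/s²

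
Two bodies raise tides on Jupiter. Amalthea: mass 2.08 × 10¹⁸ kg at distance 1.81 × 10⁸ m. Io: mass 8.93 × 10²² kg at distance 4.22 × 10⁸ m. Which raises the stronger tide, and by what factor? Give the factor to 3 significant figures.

Io, by a factor of ≈ 3390

Compare M/d³ for the two perturbers:
Amalthea: (2.08 × 10¹⁸) / (1.81 × 10⁸)³ = 3.508 × 10⁻⁷
Io: (8.93 × 10²²) / (4.22 × 10⁸)³ = 1.188 × 10⁻³
Ratio (larger/smaller) = 3390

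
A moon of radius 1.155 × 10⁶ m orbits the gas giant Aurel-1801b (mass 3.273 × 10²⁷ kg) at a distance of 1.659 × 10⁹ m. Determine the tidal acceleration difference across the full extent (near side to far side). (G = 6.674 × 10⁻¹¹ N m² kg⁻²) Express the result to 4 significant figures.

2.210 × 10⁻⁴ m/s²

a_tidal = 4GMr/d³
        = 4 × (6.674 × 10⁻¹¹) × (3.273 × 10²⁷) × (1.155 × 10⁶) / (1.659 × 10⁹)³
        = 2.210 × 10⁻⁴ m/s²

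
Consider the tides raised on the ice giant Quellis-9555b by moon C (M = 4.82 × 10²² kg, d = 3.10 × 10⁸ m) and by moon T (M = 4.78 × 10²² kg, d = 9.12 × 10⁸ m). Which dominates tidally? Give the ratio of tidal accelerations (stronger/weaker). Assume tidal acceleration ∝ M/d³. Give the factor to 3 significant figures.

Moon C, by a factor of ≈ 25.7

Tidal acceleration ∝ M/d³, so compare M/d³ for each.
Moon C: (4.82 × 10²²) / (3.10 × 10⁸)³ = 1.618 × 10⁻³
Moon T: (4.78 × 10²²) / (9.12 × 10⁸)³ = 6.301 × 10⁻⁵
Ratio (larger/smaller) = 25.7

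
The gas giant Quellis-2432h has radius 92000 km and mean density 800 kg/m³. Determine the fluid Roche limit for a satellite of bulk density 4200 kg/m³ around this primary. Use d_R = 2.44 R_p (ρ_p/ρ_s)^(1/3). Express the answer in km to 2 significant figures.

d_R = 2.44 × 92000 km × (800/4200)^(1/3)
    = 1.3 × 10⁵ km

1.3 × 10⁵ km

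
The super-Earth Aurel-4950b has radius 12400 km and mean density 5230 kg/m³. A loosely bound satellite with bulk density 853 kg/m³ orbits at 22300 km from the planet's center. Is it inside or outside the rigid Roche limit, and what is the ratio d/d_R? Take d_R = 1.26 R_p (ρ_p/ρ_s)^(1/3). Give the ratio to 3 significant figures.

d_R = 1.26 × (12400 km) × (5230/853)^(1/3) = 28600 km
d/d_R = (22300) / (28600) = 0.780
Since d/d_R < 1, the body is inside the Roche limit.

inside; d/d_R ≈ 0.780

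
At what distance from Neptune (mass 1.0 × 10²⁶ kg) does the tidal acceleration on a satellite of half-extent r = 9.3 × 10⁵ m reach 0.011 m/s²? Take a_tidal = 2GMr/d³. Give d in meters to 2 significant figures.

1.0 × 10⁸ m

2GMr/d³ = a_tidal  ⇒  d = (2GMr / a_tidal)^(1/3)
d = (2 × 6.674×10⁻¹¹ × (1.0 × 10²⁶) × (9.3 × 10⁵) / (0.011))^(1/3)
  = 1.0 × 10⁸ m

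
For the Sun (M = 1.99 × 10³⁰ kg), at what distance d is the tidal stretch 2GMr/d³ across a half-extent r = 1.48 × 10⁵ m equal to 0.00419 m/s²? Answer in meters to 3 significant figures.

2.11 × 10⁹ m

2GMr/d³ = a_tidal  ⇒  d = (2GMr / a_tidal)^(1/3)
d = (2 × 6.674×10⁻¹¹ × (1.99 × 10³⁰) × (1.48 × 10⁵) / (0.00419))^(1/3)
  = 2.11 × 10⁹ m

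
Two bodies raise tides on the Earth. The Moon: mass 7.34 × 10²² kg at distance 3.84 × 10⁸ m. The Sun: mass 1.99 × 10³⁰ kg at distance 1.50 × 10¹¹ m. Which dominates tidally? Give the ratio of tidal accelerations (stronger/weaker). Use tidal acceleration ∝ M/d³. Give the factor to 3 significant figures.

The Moon, by a factor of ≈ 2.20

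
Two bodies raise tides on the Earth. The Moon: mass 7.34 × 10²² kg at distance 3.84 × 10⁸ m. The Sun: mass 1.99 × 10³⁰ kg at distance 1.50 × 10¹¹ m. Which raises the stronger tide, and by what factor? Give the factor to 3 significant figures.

The Moon, by a factor of ≈ 2.20

Tidal stretch scales as M/d³; compute that for each body.
The Moon: (7.34 × 10²²) / (3.84 × 10⁸)³ = 1.296 × 10⁻³
The Sun: (1.99 × 10³⁰) / (1.50 × 10¹¹)³ = 5.896 × 10⁻⁴
Ratio (larger/smaller) = 2.20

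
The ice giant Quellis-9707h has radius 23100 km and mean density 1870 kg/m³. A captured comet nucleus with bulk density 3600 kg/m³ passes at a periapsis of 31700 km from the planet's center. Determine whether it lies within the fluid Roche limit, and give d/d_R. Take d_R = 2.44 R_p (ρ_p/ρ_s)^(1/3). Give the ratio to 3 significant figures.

d_R = 2.44 × (23100 km) × (1870/3600)^(1/3) = 45310 km
d/d_R = (31700) / (45310) = 0.700
Since d/d_R < 1, the body is inside the Roche limit.

inside; d/d_R ≈ 0.700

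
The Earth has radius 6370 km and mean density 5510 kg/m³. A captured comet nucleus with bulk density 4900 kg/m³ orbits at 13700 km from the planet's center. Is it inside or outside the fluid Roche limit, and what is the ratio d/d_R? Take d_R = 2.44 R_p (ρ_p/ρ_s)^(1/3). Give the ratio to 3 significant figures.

inside; d/d_R ≈ 0.848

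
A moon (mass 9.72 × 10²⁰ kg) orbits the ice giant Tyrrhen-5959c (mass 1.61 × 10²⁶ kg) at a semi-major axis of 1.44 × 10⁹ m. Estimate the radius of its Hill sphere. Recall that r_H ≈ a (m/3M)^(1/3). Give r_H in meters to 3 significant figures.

1.82 × 10⁷ m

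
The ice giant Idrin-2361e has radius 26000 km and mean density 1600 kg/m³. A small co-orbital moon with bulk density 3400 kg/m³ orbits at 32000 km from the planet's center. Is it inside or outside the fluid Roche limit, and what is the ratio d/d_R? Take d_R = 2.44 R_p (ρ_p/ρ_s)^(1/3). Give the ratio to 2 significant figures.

d_R = 2.44 × (26000 km) × (1600/3400)^(1/3) = 49350 km
d/d_R = (32000) / (49350) = 0.65
Since d/d_R < 1, the body is inside the Roche limit.

inside; d/d_R ≈ 0.65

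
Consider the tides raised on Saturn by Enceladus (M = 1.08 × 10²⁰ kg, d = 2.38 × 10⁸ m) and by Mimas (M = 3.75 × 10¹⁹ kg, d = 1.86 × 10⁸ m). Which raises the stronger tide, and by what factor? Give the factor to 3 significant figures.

Tidal acceleration ∝ M/d³, so compare M/d³ for each.
Enceladus: (1.08 × 10²⁰) / (2.38 × 10⁸)³ = 8.011 × 10⁻⁶
Mimas: (3.75 × 10¹⁹) / (1.86 × 10⁸)³ = 5.828 × 10⁻⁶
Ratio (larger/smaller) = 1.37

Enceladus, by a factor of ≈ 1.37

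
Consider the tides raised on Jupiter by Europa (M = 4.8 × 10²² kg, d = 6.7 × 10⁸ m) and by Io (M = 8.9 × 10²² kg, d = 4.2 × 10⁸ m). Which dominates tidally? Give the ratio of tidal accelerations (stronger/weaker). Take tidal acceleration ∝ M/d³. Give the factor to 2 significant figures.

Io, by a factor of ≈ 7.5

Compare M/d³ for the two perturbers:
Europa: (4.8 × 10²²) / (6.7 × 10⁸)³ = 1.596 × 10⁻⁴
Io: (8.9 × 10²²) / (4.2 × 10⁸)³ = 1.201 × 10⁻³
Ratio (larger/smaller) = 7.5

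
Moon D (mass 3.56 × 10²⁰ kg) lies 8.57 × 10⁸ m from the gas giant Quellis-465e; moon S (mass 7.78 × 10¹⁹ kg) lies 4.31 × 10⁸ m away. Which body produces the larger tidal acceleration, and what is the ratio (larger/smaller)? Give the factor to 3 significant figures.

The tide-raising term goes as M/d³ (the gradient of a 1/d² field).
Moon D: (3.56 × 10²⁰) / (8.57 × 10⁸)³ = 5.656 × 10⁻⁷
Moon S: (7.78 × 10¹⁹) / (4.31 × 10⁸)³ = 9.717 × 10⁻⁷
Ratio (larger/smaller) = 1.72

Moon S, by a factor of ≈ 1.72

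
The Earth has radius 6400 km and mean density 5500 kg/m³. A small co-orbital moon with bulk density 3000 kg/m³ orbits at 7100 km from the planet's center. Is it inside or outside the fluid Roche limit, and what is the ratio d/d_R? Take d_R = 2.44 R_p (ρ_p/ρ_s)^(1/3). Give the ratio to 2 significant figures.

inside; d/d_R ≈ 0.37

d_R = 2.44 × (6400 km) × (5500/3000)^(1/3) = 19110 km
d/d_R = (7100) / (19110) = 0.37
Since d/d_R < 1, the body is inside the Roche limit.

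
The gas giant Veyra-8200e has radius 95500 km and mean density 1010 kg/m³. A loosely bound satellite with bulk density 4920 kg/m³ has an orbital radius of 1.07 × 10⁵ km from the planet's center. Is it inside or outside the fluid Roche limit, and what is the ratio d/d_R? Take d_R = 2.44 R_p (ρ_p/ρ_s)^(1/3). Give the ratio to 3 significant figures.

inside; d/d_R ≈ 0.778

d_R = 2.44 × (95500 km) × (1010/4920)^(1/3) = 1.375 × 10⁵ km
d/d_R = (1.07 × 10⁵) / (1.375 × 10⁵) = 0.778
Since d/d_R < 1, the body is inside the Roche limit.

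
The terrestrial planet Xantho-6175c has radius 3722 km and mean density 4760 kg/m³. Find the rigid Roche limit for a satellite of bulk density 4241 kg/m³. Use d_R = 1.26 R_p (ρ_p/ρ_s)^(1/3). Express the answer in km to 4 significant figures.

4874 km

d_R = 1.26 × 3722 km × (4760/4241)^(1/3)
    = 4874 km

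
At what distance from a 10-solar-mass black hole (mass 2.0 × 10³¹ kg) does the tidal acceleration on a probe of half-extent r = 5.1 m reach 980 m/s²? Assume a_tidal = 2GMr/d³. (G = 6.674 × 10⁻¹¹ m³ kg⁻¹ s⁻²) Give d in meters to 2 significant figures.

2.4 × 10⁶ m

2GMr/d³ = a_tidal  ⇒  d = (2GMr / a_tidal)^(1/3)
d = (2 × 6.674×10⁻¹¹ × (2.0 × 10³¹) × (5.1) / (980))^(1/3)
  = 2.4 × 10⁶ m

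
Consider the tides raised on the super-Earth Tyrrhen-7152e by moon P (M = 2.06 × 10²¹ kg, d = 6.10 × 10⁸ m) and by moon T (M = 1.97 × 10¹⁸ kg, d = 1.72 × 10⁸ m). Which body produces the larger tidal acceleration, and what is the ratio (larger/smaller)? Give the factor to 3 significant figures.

Tidal acceleration ∝ M/d³, so compare M/d³ for each.
Moon P: (2.06 × 10²¹) / (6.10 × 10⁸)³ = 9.076 × 10⁻⁶
Moon T: (1.97 × 10¹⁸) / (1.72 × 10⁸)³ = 3.872 × 10⁻⁷
Ratio (larger/smaller) = 23.4

Moon P, by a factor of ≈ 23.4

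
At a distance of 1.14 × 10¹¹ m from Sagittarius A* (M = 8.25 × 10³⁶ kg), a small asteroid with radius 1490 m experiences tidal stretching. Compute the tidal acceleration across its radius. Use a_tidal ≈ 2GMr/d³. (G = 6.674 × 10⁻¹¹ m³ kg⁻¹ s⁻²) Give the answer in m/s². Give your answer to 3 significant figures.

Δg = 2GMr/d³
   = 2 × (6.674 × 10⁻¹¹) × (8.25 × 10³⁶) × (1490) / (1.14 × 10¹¹)³
   = 1.11 × 10⁻³ m/s²

1.11 × 10⁻³ m/s²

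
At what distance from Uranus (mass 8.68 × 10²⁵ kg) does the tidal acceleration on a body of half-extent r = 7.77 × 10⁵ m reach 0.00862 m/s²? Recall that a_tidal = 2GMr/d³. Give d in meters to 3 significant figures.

1.01 × 10⁸ m

2GMr/d³ = a_tidal  ⇒  d = (2GMr / a_tidal)^(1/3)
d = (2 × 6.674×10⁻¹¹ × (8.68 × 10²⁵) × (7.77 × 10⁵) / (0.00862))^(1/3)
  = 1.01 × 10⁸ m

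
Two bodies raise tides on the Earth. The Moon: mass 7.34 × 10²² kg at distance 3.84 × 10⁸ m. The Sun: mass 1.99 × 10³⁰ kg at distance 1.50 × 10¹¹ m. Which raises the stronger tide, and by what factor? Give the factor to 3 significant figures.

The Moon, by a factor of ≈ 2.20

Tidal stretch scales as M/d³; compute that for each body.
The Moon: (7.34 × 10²²) / (3.84 × 10⁸)³ = 1.296 × 10⁻³
The Sun: (1.99 × 10³⁰) / (1.50 × 10¹¹)³ = 5.896 × 10⁻⁴
Ratio (larger/smaller) = 2.20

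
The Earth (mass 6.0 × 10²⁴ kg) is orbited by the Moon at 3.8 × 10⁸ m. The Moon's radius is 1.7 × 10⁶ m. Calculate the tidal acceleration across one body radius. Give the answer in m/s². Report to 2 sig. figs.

a_tidal = 2GMr/d³
        = 2 × (6.674 × 10⁻¹¹) × (6.0 × 10²⁴) × (1.7 × 10⁶) / (3.8 × 10⁸)³
        = 2.5 × 10⁻⁵ m/s²

2.5 × 10⁻⁵ m/s²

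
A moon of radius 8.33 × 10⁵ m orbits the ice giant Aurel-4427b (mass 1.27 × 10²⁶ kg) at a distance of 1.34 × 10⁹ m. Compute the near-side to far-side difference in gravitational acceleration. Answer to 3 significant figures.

1.17 × 10⁻⁵ m/s²

Δg = 4GMr/d³
   = 4 × (6.674 × 10⁻¹¹) × (1.27 × 10²⁶) × (8.33 × 10⁵) / (1.34 × 10⁹)³
   = 1.17 × 10⁻⁵ m/s²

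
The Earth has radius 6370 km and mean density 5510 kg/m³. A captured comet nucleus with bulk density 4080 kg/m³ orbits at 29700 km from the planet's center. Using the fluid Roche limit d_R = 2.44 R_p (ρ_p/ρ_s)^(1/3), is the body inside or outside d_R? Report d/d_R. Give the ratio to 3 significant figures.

outside; d/d_R ≈ 1.73

d_R = 2.44 × (6370 km) × (5510/4080)^(1/3) = 17180 km
d/d_R = (29700) / (17180) = 1.73
Since d/d_R > 1, the body is outside the Roche limit.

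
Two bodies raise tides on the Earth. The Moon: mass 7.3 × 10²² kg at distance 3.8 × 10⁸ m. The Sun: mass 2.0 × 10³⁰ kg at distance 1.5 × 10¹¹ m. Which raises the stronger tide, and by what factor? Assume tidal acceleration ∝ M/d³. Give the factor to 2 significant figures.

Tidal acceleration ∝ M/d³, so compare M/d³ for each.
The Moon: (7.3 × 10²²) / (3.8 × 10⁸)³ = 1.330 × 10⁻³
The Sun: (2.0 × 10³⁰) / (1.5 × 10¹¹)³ = 5.926 × 10⁻⁴
Ratio (larger/smaller) = 2.2

The Moon, by a factor of ≈ 2.2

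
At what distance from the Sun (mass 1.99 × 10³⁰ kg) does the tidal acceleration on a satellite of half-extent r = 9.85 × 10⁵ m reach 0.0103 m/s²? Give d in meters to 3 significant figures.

2GMr/d³ = a_tidal  ⇒  d = (2GMr / a_tidal)^(1/3)
d = (2 × 6.674×10⁻¹¹ × (1.99 × 10³⁰) × (9.85 × 10⁵) / (0.0103))^(1/3)
  = 2.94 × 10⁹ m

2.94 × 10⁹ m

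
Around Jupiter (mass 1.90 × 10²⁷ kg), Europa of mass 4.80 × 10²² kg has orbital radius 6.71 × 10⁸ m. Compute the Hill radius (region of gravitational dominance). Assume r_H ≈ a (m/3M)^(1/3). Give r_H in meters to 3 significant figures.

1.37 × 10⁷ m

r_H ≈ a (m/3M)^(1/3)
    = (6.71 × 10⁸) × (4.80 × 10²² / (3 × 1.90 × 10²⁷))^(1/3)
    = 1.37 × 10⁷ m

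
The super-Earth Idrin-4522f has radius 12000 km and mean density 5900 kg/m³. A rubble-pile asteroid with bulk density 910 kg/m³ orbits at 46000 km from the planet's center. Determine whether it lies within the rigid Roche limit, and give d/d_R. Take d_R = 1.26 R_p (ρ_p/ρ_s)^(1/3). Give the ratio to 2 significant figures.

outside; d/d_R ≈ 1.6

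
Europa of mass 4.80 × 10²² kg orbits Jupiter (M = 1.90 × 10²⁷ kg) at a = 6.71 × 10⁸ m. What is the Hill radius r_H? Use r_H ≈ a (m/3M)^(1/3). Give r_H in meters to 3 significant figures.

1.37 × 10⁷ m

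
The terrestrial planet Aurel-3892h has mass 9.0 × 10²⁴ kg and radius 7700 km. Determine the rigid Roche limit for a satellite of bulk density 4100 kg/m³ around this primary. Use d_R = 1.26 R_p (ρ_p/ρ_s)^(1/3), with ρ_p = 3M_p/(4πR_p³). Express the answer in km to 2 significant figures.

ρ_p = 3M_p/(4πR_p³) = 3 × (9.0 × 10²⁴) / (4π × (7.7 × 10⁶ m)³) = 4700 kg/m³
d_R = 1.26 × 7700 km × (4700/4100)^(1/3)
    = 10000 km

10000 km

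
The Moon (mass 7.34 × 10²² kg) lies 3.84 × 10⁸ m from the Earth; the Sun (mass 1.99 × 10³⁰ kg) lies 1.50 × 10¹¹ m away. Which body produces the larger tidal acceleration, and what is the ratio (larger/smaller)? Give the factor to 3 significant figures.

The Moon, by a factor of ≈ 2.20

Tidal acceleration ∝ M/d³, so compare M/d³ for each.
The Moon: (7.34 × 10²²) / (3.84 × 10⁸)³ = 1.296 × 10⁻³
The Sun: (1.99 × 10³⁰) / (1.50 × 10¹¹)³ = 5.896 × 10⁻⁴
Ratio (larger/smaller) = 2.20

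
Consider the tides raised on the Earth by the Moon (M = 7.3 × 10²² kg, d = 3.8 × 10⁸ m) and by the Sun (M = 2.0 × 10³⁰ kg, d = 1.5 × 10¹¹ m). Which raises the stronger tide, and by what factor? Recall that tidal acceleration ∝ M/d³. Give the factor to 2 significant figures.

Compare M/d³ for the two perturbers:
The Moon: (7.3 × 10²²) / (3.8 × 10⁸)³ = 1.330 × 10⁻³
The Sun: (2.0 × 10³⁰) / (1.5 × 10¹¹)³ = 5.926 × 10⁻⁴
Ratio (larger/smaller) = 2.2

The Moon, by a factor of ≈ 2.2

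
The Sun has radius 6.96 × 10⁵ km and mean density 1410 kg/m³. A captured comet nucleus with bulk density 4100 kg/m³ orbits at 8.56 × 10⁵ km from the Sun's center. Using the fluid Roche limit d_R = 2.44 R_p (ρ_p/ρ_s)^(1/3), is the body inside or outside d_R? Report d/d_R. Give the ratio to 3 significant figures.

d_R = 2.44 × (6.96 × 10⁵ km) × (1410/4100)^(1/3) = 1.190 × 10⁶ km
d/d_R = (8.56 × 10⁵) / (1.190 × 10⁶) = 0.719
Since d/d_R < 1, the body is inside the Roche limit.

inside; d/d_R ≈ 0.719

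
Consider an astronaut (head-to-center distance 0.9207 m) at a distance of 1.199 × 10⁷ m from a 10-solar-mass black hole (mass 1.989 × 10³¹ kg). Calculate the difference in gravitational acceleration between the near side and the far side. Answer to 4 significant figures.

Near-to-far spans 2r, so the tidal difference is twice the near-to-center value: 4GMr/d³.
Δg = 4GMr/d³
   = 4 × (6.674 × 10⁻¹¹) × (1.989 × 10³¹) × (0.9207) / (1.199 × 10⁷)³
   = 2.836 m/s²

2.836 m/s²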